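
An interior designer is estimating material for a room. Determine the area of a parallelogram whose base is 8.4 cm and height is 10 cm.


Shape: parallelogram
Base b = 8.4 cm, Height h = 10 cm
Formula: A = b * h
A = 8.4 * 10
A = 84
84 cm^2


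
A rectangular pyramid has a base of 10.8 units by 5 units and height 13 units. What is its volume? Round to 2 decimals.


Shape: rectangular pyramid
Base: 10.8 units x 5 units, Height h = 13 units
Formula: V = (1/3) * base_area * h
base_area = 10.8 * 5 = 54
base_area * h = 54 * 13 = 702
V = 702 / 3
V = 234
234 units^3


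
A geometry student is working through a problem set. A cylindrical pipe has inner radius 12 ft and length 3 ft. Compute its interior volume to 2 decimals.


Shape: cylinder
Radius r = 12 ft, Height h = 3 ft
Formula: V = pi * r^2 * h
r^2 = 144
V = pi * 144 * 3
V = 432 * pi
V = 1357.17
1357.17 ft^3


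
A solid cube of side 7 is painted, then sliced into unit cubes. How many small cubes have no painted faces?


Large cube: 7 x 7 x 7, cut into unit cubes.
n = 7, so n - 2 = 5
Unpainted cubes form the interior (n - 2)^3 block.
(n - 2)^3 = 5^3 = 125
125 unit cubes


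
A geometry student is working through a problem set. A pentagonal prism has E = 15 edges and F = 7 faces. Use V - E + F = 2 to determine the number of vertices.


Polyhedron: pentagonal prism
Euler's formula for convex polyhedra: V - E + F = 2
Given: E = 15 edges and F = 7 faces
Solve for V:
V = 2 + E - F = 2 + 15 - 7 = 10
10 vertices


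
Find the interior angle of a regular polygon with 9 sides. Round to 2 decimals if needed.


Shape: regular nonagon (9 sides)
Formula: interior angle = (n - 2) * 180 / n
(n - 2) = 7
(n - 2) * 180 = 1260
angle = 1260 / 9
angle = 140
140 degrees


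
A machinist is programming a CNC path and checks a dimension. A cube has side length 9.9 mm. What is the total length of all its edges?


Shape: cube
Side s = 9.9 mm
A cube has 12 edges, all equal.
Formula: total edge length = 12 * s
Total = 12 * 9.9
Total = 118.8
118.8 mm


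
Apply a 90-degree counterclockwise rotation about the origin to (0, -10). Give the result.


Transformation: rotation about the origin
Original point: (0, -10)
Rule for 90 deg counterclockwise: (x, y) -> (-y, x)
Apply: (0, -10) -> (10, 0)
(10, 0)


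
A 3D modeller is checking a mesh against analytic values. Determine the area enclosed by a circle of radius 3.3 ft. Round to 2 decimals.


Shape: circle
Radius r = 3.3 ft
Formula: A = pi * r^2
r^2 = 3.3^2 = 10.89
A = pi * 10.89
A = 34.21
34.21 ft^2


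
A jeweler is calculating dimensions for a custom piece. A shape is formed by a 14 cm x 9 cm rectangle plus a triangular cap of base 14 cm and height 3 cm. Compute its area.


Composite shape: rectangle + triangle
Rectangle area = 14 * 9 = 126
Triangle area = 0.5 * 14 * 3 = 21
Total = 126 + 21
Total = 147
147 cm^2


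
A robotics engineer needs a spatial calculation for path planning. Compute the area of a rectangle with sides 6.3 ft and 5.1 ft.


Shape: rectangle
Length l = 6.3 ft, Width w = 5.1 ft
Formula: A = l * w
A = 6.3 * 5.1
A = 32.13
32.13 ft^2


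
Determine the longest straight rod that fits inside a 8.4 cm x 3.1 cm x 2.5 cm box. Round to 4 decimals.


Shape: rectangular box (space diagonal)
l = 8.4 cm, w = 3.1 cm, h = 2.5 cm
Visualize: the diagonal of the base, then a right triangle with that diagonal and the height.
Formula: d = sqrt(l^2 + w^2 + h^2)
l^2 + w^2 + h^2 = 70.56 + 9.61 + 6.25 = 86.42
d = sqrt(86.42)
d = 9.2962
9.2962 cm


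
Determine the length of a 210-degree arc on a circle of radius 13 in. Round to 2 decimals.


Shape: circular arc
Radius r = 13 in, Angle = 210 degrees
Formula: L = (angle/360) * 2 * pi * r
2 * pi * r = 26 * pi
L = (210/360) * 26 * pi
L = 15.166667 * pi
L = 47.65
47.65 in


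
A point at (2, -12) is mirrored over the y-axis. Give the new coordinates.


Transformation: reflection
Original point: (2, -12)
Rule for reflection over the y-axis: (x, y) -> (-x, y)
Apply: (2, -12) -> (-2, -12)
(-2, -12)


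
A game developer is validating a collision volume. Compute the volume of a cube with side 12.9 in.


Shape: cube
Side s = 12.9 in
Formula: V = s^3
V = 12.9 * 12.9 * 12.9
V = 166.41 * 12.9
V = 2146.689
2146.689 in^3


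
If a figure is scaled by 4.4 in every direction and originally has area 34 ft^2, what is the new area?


Linear scale factor k = 4.4
Original area = 34 ft^2
Rule: under a linear scaling by k, areas scale by k^2.
k^2 = 4.4^2 = 19.36
New area = 34 * 19.36
New area = 658.24
658.24 ft^2


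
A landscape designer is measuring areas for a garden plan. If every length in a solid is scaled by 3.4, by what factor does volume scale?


Linear scale factor k = 3.4
Rule: under a linear scaling by k, volumes scale by k^3.
k^3 = 3.4 * 3.4 * 3.4
k^3 = 11.56 * 3.4
k^3 = 39.304
Volume scales by a factor of 39.304.
39.304 (dimensionless)


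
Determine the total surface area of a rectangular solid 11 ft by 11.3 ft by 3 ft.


Shape: rectangular prism
l = 11 ft, w = 11.3 ft, h = 3 ft
Formula: SA = 2(lw + lh + wh)
lw = 124.3, lh = 33, wh = 33.9
lw + lh + wh = 191.2
SA = 2 * 191.2
SA = 382.4
382.4 ft^2


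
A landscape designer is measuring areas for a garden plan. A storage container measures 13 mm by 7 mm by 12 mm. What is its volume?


Shape: rectangular prism
l = 13 mm, w = 7 mm, h = 12 mm
Formula: V = l * w * h
V = 13 * 7 * 12
V = 91 * 12
V = 1092
1092 mm^3


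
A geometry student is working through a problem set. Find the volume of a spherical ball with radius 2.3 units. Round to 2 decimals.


Shape: sphere
Radius r = 2.3 units
Formula: V = (4/3) * pi * r^3
r^3 = 12.167
(4/3) * 12.167 = 16.222667
V = 16.222667 * pi
V = 50.97
50.97 units^3


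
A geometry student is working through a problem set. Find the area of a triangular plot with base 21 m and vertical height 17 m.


Shape: triangle
Base b = 21 m, Height h = 17 m
Formula: A = (1/2) * b * h
A = 0.5 * 21 * 17
A = 0.5 * 357
A = 178.5
178.5 m^2


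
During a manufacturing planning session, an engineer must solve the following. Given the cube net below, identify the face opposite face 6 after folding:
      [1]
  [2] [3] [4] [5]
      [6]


Net: cross layout. Take square 3 as the base (bottom).
Fold the four squares in the horizontal row up around 3: 2 -> left, 4 -> right, 5 wraps to the top.
Fold 1 and 6 up from 3: 1 -> back, 6 -> front.
Opposite pairs are therefore: (1, 6), (2, 4), (3, 5).
Face 6 is opposite face 1.
face 1


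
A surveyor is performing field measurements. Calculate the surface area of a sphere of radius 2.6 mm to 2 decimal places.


Shape: sphere
Radius r = 2.6 mm
Formula: SA = 4 * pi * r^2
r^2 = 6.76
SA = 4 * pi * 6.76
SA = 27.04 * pi
SA = 84.95
84.95 mm^2


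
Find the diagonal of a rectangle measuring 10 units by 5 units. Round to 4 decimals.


Shape: rectangle (diagonal via Pythagoras)
Sides: 10 units and 5 units
Formula: d = sqrt(l^2 + w^2)
l^2 = 100, w^2 = 25
l^2 + w^2 = 125
d = sqrt(125)
d = 11.1803
11.1803 units


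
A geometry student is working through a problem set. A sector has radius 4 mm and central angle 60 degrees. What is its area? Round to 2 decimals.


Shape: circular sector
Radius r = 4 mm, Angle = 60 degrees
Formula: A = (angle/360) * pi * r^2
r^2 = 16
Fraction of circle = 60/360
A = (60/360) * pi * 16
A = 2.666667 * pi
A = 8.38
8.38 mm^2


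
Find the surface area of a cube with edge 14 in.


Shape: cube
Side s = 14 in
A cube has 6 square faces.
Formula: SA = 6 * s^2
s^2 = 196
SA = 6 * 196
SA = 1176
1176 in^2


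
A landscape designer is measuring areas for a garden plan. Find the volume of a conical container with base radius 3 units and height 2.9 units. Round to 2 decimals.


Shape: cone
Radius r = 3 units, Height h = 2.9 units
Formula: V = (1/3) * pi * r^2 * h
r^2 = 9
pi * r^2 * h = pi * 9 * 2.9 = 26.1 * pi
V = 26.1 * pi / 3
V = 27.33
27.33 units^3


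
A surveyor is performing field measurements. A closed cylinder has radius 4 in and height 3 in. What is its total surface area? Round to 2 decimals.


Shape: closed cylinder
Radius r = 4 in, Height h = 3 in
Formula: SA = 2*pi*r^2 + 2*pi*r*h = 2*pi*r*(r + h)
r + h = 7
2 * r * (r + h) = 2 * 4 * 7 = 56
SA = 56 * pi
SA = 175.93
175.93 in^2


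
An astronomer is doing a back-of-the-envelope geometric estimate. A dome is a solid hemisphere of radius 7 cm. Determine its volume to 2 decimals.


Shape: hemisphere (half of a sphere)
Radius r = 7 cm
Formula: V = (1/2) * (4/3) * pi * r^3 = (2/3) * pi * r^3
r^3 = 343
(2/3) * 343 = 228.666667
V = 228.666667 * pi
V = 718.38
718.38 cm^3


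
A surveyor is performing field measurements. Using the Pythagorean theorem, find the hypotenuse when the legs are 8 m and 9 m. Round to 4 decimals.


Shape: right triangle
Legs a = 8 m, b = 9 m
Formula: c = sqrt(a^2 + b^2)
a^2 = 64, b^2 = 81
a^2 + b^2 = 145
c = sqrt(145)
c = 12.0416
12.0416 m


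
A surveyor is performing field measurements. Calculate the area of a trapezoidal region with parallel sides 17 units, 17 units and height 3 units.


Shape: trapezoid
Parallel sides a = 17 units, b = 17 units; Height h = 3 units
Formula: A = (a + b) * h / 2
a + b = 17 + 17 = 34
A = 34 * 3 / 2
A = 102 / 2
A = 51
51 units^2


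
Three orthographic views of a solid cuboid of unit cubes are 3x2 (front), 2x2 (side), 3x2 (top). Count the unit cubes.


Orthographic views of a solid rectangular block:
Front view 3 x 2 -> length = 3, height = 2
Side view 2 x 2 -> width = 2, height = 2 (consistent)
Top view 3 x 2 -> confirms length = 3, width = 2
The block is 3 x 2 x 2.
Total unit cubes = 3 * 2 * 2 = 12
12 unit cubes


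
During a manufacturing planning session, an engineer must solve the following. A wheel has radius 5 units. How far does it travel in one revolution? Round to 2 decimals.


Shape: circle
Radius r = 5 units
Formula: C = 2 * pi * r
C = 2 * pi * 5
C = 10 * pi
C = 31.42
31.42 units


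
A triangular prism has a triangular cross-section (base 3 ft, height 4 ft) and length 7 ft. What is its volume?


Shape: triangular prism
Triangle base = 3 ft, triangle height = 4 ft, prism length L = 7 ft
Formula: V = (1/2 * b * h_tri) * L
Cross-section area = 0.5 * 3 * 4 = 6
V = 6 * 7
V = 42
42 ft^3


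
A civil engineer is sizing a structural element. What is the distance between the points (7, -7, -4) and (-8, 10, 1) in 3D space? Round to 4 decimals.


3D distance between two points
P1 = (7, -7, -4), P2 = (-8, 10, 1)
Formula: d = sqrt((x2-x1)^2 + (y2-y1)^2 + (z2-z1)^2)
dx = -8 - 7 = -15
dy = 10 - -7 = 17
dz = 1 - -4 = 5
dx^2 + dy^2 + dz^2 = 225 + 289 + 25 = 539
d = sqrt(539)
d = 23.2164
23.2164 units


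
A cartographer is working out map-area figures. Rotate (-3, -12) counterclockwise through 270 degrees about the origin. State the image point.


Transformation: rotation about the origin
Original point: (-3, -12)
Rule for 270 deg counterclockwise: (x, y) -> (y, -x)
Apply: (-3, -12) -> (-12, 3)
(-12, 3)


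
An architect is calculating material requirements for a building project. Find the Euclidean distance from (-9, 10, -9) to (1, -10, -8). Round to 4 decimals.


3D distance between two points
P1 = (-9, 10, -9), P2 = (1, -10, -8)
Formula: d = sqrt((x2-x1)^2 + (y2-y1)^2 + (z2-z1)^2)
dx = 1 - -9 = 10
dy = -10 - 10 = -20
dz = -8 - -9 = 1
dx^2 + dy^2 + dz^2 = 100 + 400 + 1 = 501
d = sqrt(501)
d = 22.383
22.383 units


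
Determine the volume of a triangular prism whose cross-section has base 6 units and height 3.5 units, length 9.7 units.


Shape: triangular prism
Triangle base = 6 units, triangle height = 3.5 units, prism length L = 9.7 units
Formula: V = (1/2 * b * h_tri) * L
Cross-section area = 0.5 * 6 * 3.5 = 10.5
V = 10.5 * 9.7
V = 101.85
101.85 units^3


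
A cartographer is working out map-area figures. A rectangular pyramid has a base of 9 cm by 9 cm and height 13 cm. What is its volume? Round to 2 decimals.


Shape: rectangular pyramid
Base: 9 cm x 9 cm, Height h = 13 cm
Formula: V = (1/3) * base_area * h
base_area = 9 * 9 = 81
base_area * h = 81 * 13 = 1053
V = 1053 / 3
V = 351
351 cm^3


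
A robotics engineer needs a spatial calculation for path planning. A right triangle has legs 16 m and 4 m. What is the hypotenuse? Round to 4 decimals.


Shape: right triangle
Legs a = 16 m, b = 4 m
Formula: c = sqrt(a^2 + b^2)
a^2 = 256, b^2 = 16
a^2 + b^2 = 272
c = sqrt(272)
c = 16.4924
16.4924 m


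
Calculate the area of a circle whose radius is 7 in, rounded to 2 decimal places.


Shape: circle
Radius r = 7 in
Formula: A = pi * r^2
r^2 = 7^2 = 49
A = pi * 49
A = 153.94
153.94 in^2


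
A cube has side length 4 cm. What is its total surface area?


Shape: cube
Side s = 4 cm
A cube has 6 square faces.
Formula: SA = 6 * s^2
s^2 = 16
SA = 6 * 16
SA = 96
96 cm^2


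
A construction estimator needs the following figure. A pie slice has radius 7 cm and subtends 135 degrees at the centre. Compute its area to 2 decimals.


Shape: circular sector
Radius r = 7 cm, Angle = 135 degrees
Formula: A = (angle/360) * pi * r^2
r^2 = 49
Fraction of circle = 135/360
A = (135/360) * pi * 49
A = 18.375 * pi
A = 57.73
57.73 cm^2


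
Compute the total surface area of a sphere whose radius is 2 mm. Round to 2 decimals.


Shape: sphere
Radius r = 2 mm
Formula: SA = 4 * pi * r^2
r^2 = 4
SA = 4 * pi * 4
SA = 16 * pi
SA = 50.27
50.27 mm^2


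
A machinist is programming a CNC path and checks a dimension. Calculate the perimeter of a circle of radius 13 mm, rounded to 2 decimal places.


Shape: circle
Radius r = 13 mm
Formula: C = 2 * pi * r
C = 2 * pi * 13
C = 26 * pi
C = 81.68
81.68 mm


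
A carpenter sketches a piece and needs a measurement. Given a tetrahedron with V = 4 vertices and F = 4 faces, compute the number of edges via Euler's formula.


Polyhedron: tetrahedron
Euler's formula for convex polyhedra: V - E + F = 2
Given: V = 4 vertices and F = 4 faces
Solve for E:
E = V + F - 2 = 4 + 4 - 2 = 6
6 edges


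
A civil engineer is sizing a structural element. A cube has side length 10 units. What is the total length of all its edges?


Shape: cube
Side s = 10 units
A cube has 12 edges, all equal.
Formula: total edge length = 12 * s
Total = 12 * 10
Total = 120
120 units


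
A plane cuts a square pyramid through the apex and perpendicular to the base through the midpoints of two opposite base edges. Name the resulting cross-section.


Solid: square pyramid
Cutting plane: through the apex and perpendicular to the base through the midpoints of two opposite base edges
Visualize the intersection of the plane with the solid's surface.
The boundary of the cut region is a isosceles triangle.
isosceles triangle


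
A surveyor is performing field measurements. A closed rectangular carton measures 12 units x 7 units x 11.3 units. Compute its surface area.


Shape: rectangular prism
l = 12 units, w = 7 units, h = 11.3 units
Formula: SA = 2(lw + lh + wh)
lw = 84, lh = 135.6, wh = 79.1
lw + lh + wh = 298.7
SA = 2 * 298.7
SA = 597.4
597.4 units^2


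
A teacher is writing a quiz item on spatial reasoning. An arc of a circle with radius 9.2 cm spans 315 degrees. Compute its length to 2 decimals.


Shape: circular arc
Radius r = 9.2 cm, Angle = 315 degrees
Formula: L = (angle/360) * 2 * pi * r
2 * pi * r = 18.4 * pi
L = (315/360) * 18.4 * pi
L = 16.1 * pi
L = 50.58
50.58 cm


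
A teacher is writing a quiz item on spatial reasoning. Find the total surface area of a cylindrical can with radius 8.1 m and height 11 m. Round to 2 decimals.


Shape: closed cylinder
Radius r = 8.1 m, Height h = 11 m
Formula: SA = 2*pi*r^2 + 2*pi*r*h = 2*pi*r*(r + h)
r + h = 19.1
2 * r * (r + h) = 2 * 8.1 * 19.1 = 309.42
SA = 309.42 * pi
SA = 972.07
972.07 m^2


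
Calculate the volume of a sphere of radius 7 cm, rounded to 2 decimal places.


Shape: sphere
Radius r = 7 cm
Formula: V = (4/3) * pi * r^3
r^3 = 343
(4/3) * 343 = 457.333333
V = 457.333333 * pi
V = 1436.76
1436.76 cm^3


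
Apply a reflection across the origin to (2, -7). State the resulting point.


Transformation: reflection
Original point: (2, -7)
Rule for reflection through the origin: (x, y) -> (-x, -y)
Apply: (2, -7) -> (-2, 7)
(-2, 7)


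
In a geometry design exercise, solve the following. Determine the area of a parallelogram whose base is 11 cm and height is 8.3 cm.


Shape: parallelogram
Base b = 11 cm, Height h = 8.3 cm
Formula: A = b * h
A = 11 * 8.3
A = 91.3
91.3 cm^2


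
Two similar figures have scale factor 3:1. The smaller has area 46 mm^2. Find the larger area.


Linear scale factor k = 3
Original area = 46 mm^2
Rule: under a linear scaling by k, areas scale by k^2.
k^2 = 3^2 = 9
New area = 46 * 9
New area = 414
414 mm^2


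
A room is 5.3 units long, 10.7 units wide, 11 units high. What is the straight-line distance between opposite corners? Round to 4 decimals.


Shape: rectangular box (space diagonal)
l = 5.3 units, w = 10.7 units, h = 11 units
Visualize: the diagonal of the base, then a right triangle with that diagonal and the height.
Formula: d = sqrt(l^2 + w^2 + h^2)
l^2 + w^2 + h^2 = 28.09 + 114.49 + 121 = 263.58
d = sqrt(263.58)
d = 16.2351
16.2351 units


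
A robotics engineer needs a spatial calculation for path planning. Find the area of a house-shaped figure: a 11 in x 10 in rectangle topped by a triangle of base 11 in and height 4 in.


Composite shape: rectangle + triangle
Rectangle area = 11 * 10 = 110
Triangle area = 0.5 * 11 * 4 = 22
Total = 110 + 22
Total = 132
132 in^2


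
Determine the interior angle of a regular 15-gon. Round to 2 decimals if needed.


Shape: regular pentadecagon (15 sides)
Formula: interior angle = (n - 2) * 180 / n
(n - 2) = 13
(n - 2) * 180 = 2340
angle = 2340 / 15
angle = 156
156 degrees


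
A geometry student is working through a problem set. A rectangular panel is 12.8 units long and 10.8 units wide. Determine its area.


Shape: rectangle
Length l = 12.8 units, Width w = 10.8 units
Formula: A = l * w
A = 12.8 * 10.8
A = 138.24
138.24 units^2


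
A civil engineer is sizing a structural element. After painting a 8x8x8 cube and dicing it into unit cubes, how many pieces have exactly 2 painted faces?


Large cube: 8 x 8 x 8, cut into unit cubes.
n = 8, so n - 2 = 6
Cubes with 2 painted faces lie along the edges, excluding corners.
A cube has 12 edges; each contributes (n - 2) = 6 such cubes.
Count = 12 * 6 = 72
72 unit cubes


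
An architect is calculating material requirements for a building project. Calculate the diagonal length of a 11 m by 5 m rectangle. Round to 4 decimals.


Shape: rectangle (diagonal via Pythagoras)
Sides: 11 m and 5 m
Formula: d = sqrt(l^2 + w^2)
l^2 = 121, w^2 = 25
l^2 + w^2 = 146
d = sqrt(146)
d = 12.083
12.083 m


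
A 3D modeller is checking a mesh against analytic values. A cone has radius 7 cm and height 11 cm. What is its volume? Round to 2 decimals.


Shape: cone
Radius r = 7 cm, Height h = 11 cm
Formula: V = (1/3) * pi * r^2 * h
r^2 = 49
pi * r^2 * h = pi * 49 * 11 = 539 * pi
V = 539 * pi / 3
V = 564.44
564.44 cm^3


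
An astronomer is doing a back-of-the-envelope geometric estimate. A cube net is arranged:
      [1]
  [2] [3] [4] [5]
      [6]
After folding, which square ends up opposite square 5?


Net: cross layout. Take square 3 as the base (bottom).
Fold the four squares in the horizontal row up around 3: 2 -> left, 4 -> right, 5 wraps to the top.
Fold 1 and 6 up from 3: 1 -> back, 6 -> front.
Opposite pairs are therefore: (1, 6), (2, 4), (3, 5).
Face 5 is opposite face 3.
face 3


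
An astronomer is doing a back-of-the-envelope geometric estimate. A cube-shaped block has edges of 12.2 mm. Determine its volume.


Shape: cube
Side s = 12.2 mm
Formula: V = s^3
V = 12.2 * 12.2 * 12.2
V = 148.84 * 12.2
V = 1815.848
1815.848 mm^3


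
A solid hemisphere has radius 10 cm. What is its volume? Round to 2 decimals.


Shape: hemisphere (half of a sphere)
Radius r = 10 cm
Formula: V = (1/2) * (4/3) * pi * r^3 = (2/3) * pi * r^3
r^3 = 1000
(2/3) * 1000 = 666.666667
V = 666.666667 * pi
V = 2094.4
2094.4 cm^3


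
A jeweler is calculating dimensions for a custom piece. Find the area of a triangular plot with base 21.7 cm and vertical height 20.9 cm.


Shape: triangle
Base b = 21.7 cm, Height h = 20.9 cm
Formula: A = (1/2) * b * h
A = 0.5 * 21.7 * 20.9
A = 0.5 * 453.53
A = 226.765
226.765 cm^2


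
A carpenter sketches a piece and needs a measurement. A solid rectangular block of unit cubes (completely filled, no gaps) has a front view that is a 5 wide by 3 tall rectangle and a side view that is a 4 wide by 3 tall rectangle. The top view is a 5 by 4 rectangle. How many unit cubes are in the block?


Orthographic views of a solid rectangular block:
Front view 5 x 3 -> length = 5, height = 3
Side view 4 x 3 -> width = 4, height = 3 (consistent)
Top view 5 x 4 -> confirms length = 5, width = 4
The block is 5 x 4 x 3.
Total unit cubes = 5 * 4 * 3 = 60
60 unit cubes


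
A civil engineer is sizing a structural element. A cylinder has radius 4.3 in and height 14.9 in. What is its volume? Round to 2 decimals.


Shape: cylinder
Radius r = 4.3 in, Height h = 14.9 in
Formula: V = pi * r^2 * h
r^2 = 18.49
V = pi * 18.49 * 14.9
V = 275.501 * pi
V = 865.51
865.51 in^3


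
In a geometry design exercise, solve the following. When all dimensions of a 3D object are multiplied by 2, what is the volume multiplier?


Linear scale factor k = 2
Rule: under a linear scaling by k, volumes scale by k^3.
k^3 = 2 * 2 * 2
k^3 = 4 * 2
k^3 = 8
Volume scales by a factor of 8.
8 (dimensionless)


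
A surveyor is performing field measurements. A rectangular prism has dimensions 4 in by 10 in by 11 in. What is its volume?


Shape: rectangular prism
l = 4 in, w = 10 in, h = 11 in
Formula: V = l * w * h
V = 4 * 10 * 11
V = 40 * 11
V = 440
440 in^3


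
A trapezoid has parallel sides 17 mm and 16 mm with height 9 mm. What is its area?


Shape: trapezoid
Parallel sides a = 17 mm, b = 16 mm; Height h = 9 mm
Formula: A = (a + b) * h / 2
a + b = 17 + 16 = 33
A = 33 * 9 / 2
A = 297 / 2
A = 148.5
148.5 mm^2


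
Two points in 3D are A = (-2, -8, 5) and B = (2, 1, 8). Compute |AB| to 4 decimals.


3D distance between two points
P1 = (-2, -8, 5), P2 = (2, 1, 8)
Formula: d = sqrt((x2-x1)^2 + (y2-y1)^2 + (z2-z1)^2)
dx = 2 - -2 = 4
dy = 1 - -8 = 9
dz = 8 - 5 = 3
dx^2 + dy^2 + dz^2 = 16 + 81 + 9 = 106
d = sqrt(106)
d = 10.2956
10.2956 units


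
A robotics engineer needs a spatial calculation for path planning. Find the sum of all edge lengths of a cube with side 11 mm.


Shape: cube
Side s = 11 mm
A cube has 12 edges, all equal.
Formula: total edge length = 12 * s
Total = 12 * 11
Total = 132
132 mm


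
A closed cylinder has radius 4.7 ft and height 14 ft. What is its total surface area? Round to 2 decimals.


Shape: closed cylinder
Radius r = 4.7 ft, Height h = 14 ft
Formula: SA = 2*pi*r^2 + 2*pi*r*h = 2*pi*r*(r + h)
r + h = 18.7
2 * r * (r + h) = 2 * 4.7 * 18.7 = 175.78
SA = 175.78 * pi
SA = 552.23
552.23 ft^2


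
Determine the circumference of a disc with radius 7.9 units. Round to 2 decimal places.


Shape: circle
Radius r = 7.9 units
Formula: C = 2 * pi * r
C = 2 * pi * 7.9
C = 15.8 * pi
C = 49.64
49.64 units


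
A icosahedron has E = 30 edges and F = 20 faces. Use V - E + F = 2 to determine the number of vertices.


Polyhedron: icosahedron
Euler's formula for convex polyhedra: V - E + F = 2
Given: E = 30 edges and F = 20 faces
Solve for V:
V = 2 + E - F = 2 + 30 - 20 = 12
12 vertices


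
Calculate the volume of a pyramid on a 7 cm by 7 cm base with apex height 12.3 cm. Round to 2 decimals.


Shape: rectangular pyramid
Base: 7 cm x 7 cm, Height h = 12.3 cm
Formula: V = (1/3) * base_area * h
base_area = 7 * 7 = 49
base_area * h = 49 * 12.3 = 602.7
V = 602.7 / 3
V = 200.9
200.9 cm^3


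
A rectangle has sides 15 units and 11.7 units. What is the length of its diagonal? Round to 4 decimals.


Shape: rectangle (diagonal via Pythagoras)
Sides: 15 units and 11.7 units
Formula: d = sqrt(l^2 + w^2)
l^2 = 225, w^2 = 136.89
l^2 + w^2 = 361.89
d = sqrt(361.89)
d = 19.0234
19.0234 units


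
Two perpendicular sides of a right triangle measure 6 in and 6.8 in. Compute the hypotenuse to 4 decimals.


Shape: right triangle
Legs a = 6 in, b = 6.8 in
Formula: c = sqrt(a^2 + b^2)
a^2 = 36, b^2 = 46.24
a^2 + b^2 = 82.24
c = sqrt(82.24)
c = 9.0686
9.0686 in


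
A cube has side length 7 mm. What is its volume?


Shape: cube
Side s = 7 mm
Formula: V = s^3
V = 7 * 7 * 7
V = 49 * 7
V = 343
343 mm^3


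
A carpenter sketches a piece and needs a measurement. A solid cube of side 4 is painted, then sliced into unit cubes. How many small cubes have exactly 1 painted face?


Large cube: 4 x 4 x 4, cut into unit cubes.
n = 4, so n - 2 = 2
Cubes with 1 painted face lie in the interior of each face.
A cube has 6 faces; each contributes (n - 2)^2 = 4 such cubes.
Count = 6 * 4 = 24
24 unit cubes


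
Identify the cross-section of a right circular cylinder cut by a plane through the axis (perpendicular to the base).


Solid: right circular cylinder
Cutting plane: through the axis (perpendicular to the base)
Visualize the intersection of the plane with the solid's surface.
The boundary of the cut region is a rectangle.
rectangle


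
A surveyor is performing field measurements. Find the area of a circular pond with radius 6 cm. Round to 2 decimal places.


Shape: circle
Radius r = 6 cm
Formula: A = pi * r^2
r^2 = 6^2 = 36
A = pi * 36
A = 113.1
113.1 cm^2


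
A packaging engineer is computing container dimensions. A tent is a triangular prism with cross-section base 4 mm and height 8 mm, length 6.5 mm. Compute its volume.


Shape: triangular prism
Triangle base = 4 mm, triangle height = 8 mm, prism length L = 6.5 mm
Formula: V = (1/2 * b * h_tri) * L
Cross-section area = 0.5 * 4 * 8 = 16
V = 16 * 6.5
V = 104
104 mm^3


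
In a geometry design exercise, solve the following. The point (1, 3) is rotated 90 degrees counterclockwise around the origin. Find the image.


Transformation: rotation about the origin
Original point: (1, 3)
Rule for 90 deg counterclockwise: (x, y) -> (-y, x)
Apply: (1, 3) -> (-3, 1)
(-3, 1)


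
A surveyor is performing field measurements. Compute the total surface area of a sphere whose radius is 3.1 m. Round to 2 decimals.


Shape: sphere
Radius r = 3.1 m
Formula: SA = 4 * pi * r^2
r^2 = 9.61
SA = 4 * pi * 9.61
SA = 38.44 * pi
SA = 120.76
120.76 m^2


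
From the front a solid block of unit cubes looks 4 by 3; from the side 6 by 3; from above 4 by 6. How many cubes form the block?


Orthographic views of a solid rectangular block:
Front view 4 x 3 -> length = 4, height = 3
Side view 6 x 3 -> width = 6, height = 3 (consistent)
Top view 4 x 6 -> confirms length = 4, width = 6
The block is 4 x 6 x 3.
Total unit cubes = 4 * 6 * 3 = 72
72 unit cubes


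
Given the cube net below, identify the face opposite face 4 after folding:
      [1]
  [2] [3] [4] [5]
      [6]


Net: cross layout. Take square 3 as the base (bottom).
Fold the four squares in the horizontal row up around 3: 2 -> left, 4 -> right, 5 wraps to the top.
Fold 1 and 6 up from 3: 1 -> back, 6 -> front.
Opposite pairs are therefore: (1, 6), (2, 4), (3, 5).
Face 4 is opposite face 2.
face 2


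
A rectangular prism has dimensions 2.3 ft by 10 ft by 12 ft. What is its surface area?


Shape: rectangular prism
l = 2.3 ft, w = 10 ft, h = 12 ft
Formula: SA = 2(lw + lh + wh)
lw = 23, lh = 27.6, wh = 120
lw + lh + wh = 170.6
SA = 2 * 170.6
SA = 341.2
341.2 ft^2


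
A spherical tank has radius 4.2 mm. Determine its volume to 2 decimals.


Shape: sphere
Radius r = 4.2 mm
Formula: V = (4/3) * pi * r^3
r^3 = 74.088
(4/3) * 74.088 = 98.784
V = 98.784 * pi
V = 310.34
310.34 mm^3


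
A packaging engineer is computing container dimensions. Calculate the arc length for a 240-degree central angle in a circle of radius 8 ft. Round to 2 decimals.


Shape: circular arc
Radius r = 8 ft, Angle = 240 degrees
Formula: L = (angle/360) * 2 * pi * r
2 * pi * r = 16 * pi
L = (240/360) * 16 * pi
L = 10.666667 * pi
L = 33.51
33.51 ft


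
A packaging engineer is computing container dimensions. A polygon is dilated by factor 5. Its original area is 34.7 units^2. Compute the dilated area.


Linear scale factor k = 5
Original area = 34.7 units^2
Rule: under a linear scaling by k, areas scale by k^2.
k^2 = 5^2 = 25
New area = 34.7 * 25
New area = 867.5
867.5 units^2


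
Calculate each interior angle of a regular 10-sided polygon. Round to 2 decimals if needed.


Shape: regular decagon (10 sides)
Formula: interior angle = (n - 2) * 180 / n
(n - 2) = 8
(n - 2) * 180 = 1440
angle = 1440 / 10
angle = 144
144 degrees


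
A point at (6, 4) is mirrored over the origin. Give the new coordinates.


Transformation: reflection
Original point: (6, 4)
Rule for reflection through the origin: (x, y) -> (-x, -y)
Apply: (6, 4) -> (-6, -4)
(-6, -4)


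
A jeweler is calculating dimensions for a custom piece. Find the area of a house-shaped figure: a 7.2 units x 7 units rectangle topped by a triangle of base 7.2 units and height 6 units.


Composite shape: rectangle + triangle
Rectangle area = 7.2 * 7 = 50.4
Triangle area = 0.5 * 7.2 * 6 = 21.6
Total = 50.4 + 21.6
Total = 72
72 units^2


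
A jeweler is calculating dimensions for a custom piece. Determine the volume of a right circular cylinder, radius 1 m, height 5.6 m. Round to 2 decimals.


Shape: cylinder
Radius r = 1 m, Height h = 5.6 m
Formula: V = pi * r^2 * h
r^2 = 1
V = pi * 1 * 5.6
V = 5.6 * pi
V = 17.59
17.59 m^3


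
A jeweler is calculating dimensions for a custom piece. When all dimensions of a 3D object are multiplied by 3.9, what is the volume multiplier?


Linear scale factor k = 3.9
Rule: under a linear scaling by k, volumes scale by k^3.
k^3 = 3.9 * 3.9 * 3.9
k^3 = 15.21 * 3.9
k^3 = 59.319
Volume scales by a factor of 59.319.
59.319 (dimensionless)


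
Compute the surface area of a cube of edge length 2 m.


Shape: cube
Side s = 2 m
A cube has 6 square faces.
Formula: SA = 6 * s^2
s^2 = 4
SA = 6 * 4
SA = 24
24 m^2


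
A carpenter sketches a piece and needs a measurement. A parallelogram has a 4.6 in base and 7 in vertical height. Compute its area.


Shape: parallelogram
Base b = 4.6 in, Height h = 7 in
Formula: A = b * h
A = 4.6 * 7
A = 32.2
32.2 in^2


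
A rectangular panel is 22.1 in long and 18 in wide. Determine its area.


Shape: rectangle
Length l = 22.1 in, Width w = 18 in
Formula: A = l * w
A = 22.1 * 18
A = 397.8
397.8 in^2


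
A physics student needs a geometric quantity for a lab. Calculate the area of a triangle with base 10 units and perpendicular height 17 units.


Shape: triangle
Base b = 10 units, Height h = 17 units
Formula: A = (1/2) * b * h
A = 0.5 * 10 * 17
A = 0.5 * 170
A = 85
85 units^2


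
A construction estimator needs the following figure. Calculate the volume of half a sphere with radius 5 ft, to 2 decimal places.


Shape: hemisphere (half of a sphere)
Radius r = 5 ft
Formula: V = (1/2) * (4/3) * pi * r^3 = (2/3) * pi * r^3
r^3 = 125
(2/3) * 125 = 83.333333
V = 83.333333 * pi
V = 261.8
261.8 ft^3


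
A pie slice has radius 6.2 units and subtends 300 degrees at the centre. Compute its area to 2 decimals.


Shape: circular sector
Radius r = 6.2 units, Angle = 300 degrees
Formula: A = (angle/360) * pi * r^2
r^2 = 38.44
Fraction of circle = 300/360
A = (300/360) * pi * 38.44
A = 32.033333 * pi
A = 100.64
100.64 units^2


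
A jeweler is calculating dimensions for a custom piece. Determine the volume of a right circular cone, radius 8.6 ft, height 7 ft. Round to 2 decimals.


Shape: cone
Radius r = 8.6 ft, Height h = 7 ft
Formula: V = (1/3) * pi * r^2 * h
r^2 = 73.96
pi * r^2 * h = pi * 73.96 * 7 = 517.72 * pi
V = 517.72 * pi / 3
V = 542.16
542.16 ft^3


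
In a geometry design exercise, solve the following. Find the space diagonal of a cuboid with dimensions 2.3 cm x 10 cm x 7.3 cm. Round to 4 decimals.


Shape: rectangular box (space diagonal)
l = 2.3 cm, w = 10 cm, h = 7.3 cm
Visualize: the diagonal of the base, then a right triangle with that diagonal and the height.
Formula: d = sqrt(l^2 + w^2 + h^2)
l^2 + w^2 + h^2 = 5.29 + 100 + 53.29 = 158.58
d = sqrt(158.58)
d = 12.5929
12.5929 cm


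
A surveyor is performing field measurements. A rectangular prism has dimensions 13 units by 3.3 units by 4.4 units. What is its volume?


Shape: rectangular prism
l = 13 units, w = 3.3 units, h = 4.4 units
Formula: V = l * w * h
V = 13 * 3.3 * 4.4
V = 42.9 * 4.4
V = 188.76
188.76 units^3


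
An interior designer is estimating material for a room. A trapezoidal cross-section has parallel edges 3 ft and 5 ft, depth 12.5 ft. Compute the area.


Shape: trapezoid
Parallel sides a = 3 ft, b = 5 ft; Height h = 12.5 ft
Formula: A = (a + b) * h / 2
a + b = 3 + 5 = 8
A = 8 * 12.5 / 2
A = 100 / 2
A = 50
50 ft^2


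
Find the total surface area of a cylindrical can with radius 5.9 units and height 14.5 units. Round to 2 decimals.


Shape: closed cylinder
Radius r = 5.9 units, Height h = 14.5 units
Formula: SA = 2*pi*r^2 + 2*pi*r*h = 2*pi*r*(r + h)
r + h = 20.4
2 * r * (r + h) = 2 * 5.9 * 20.4 = 240.72
SA = 240.72 * pi
SA = 756.24
756.24 units^2


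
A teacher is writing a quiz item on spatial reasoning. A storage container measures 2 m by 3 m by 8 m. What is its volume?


Shape: rectangular prism
l = 2 m, w = 3 m, h = 8 m
Formula: V = l * w * h
V = 2 * 3 * 8
V = 6 * 8
V = 48
48 m^3


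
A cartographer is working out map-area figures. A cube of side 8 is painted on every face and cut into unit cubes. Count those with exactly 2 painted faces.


Large cube: 8 x 8 x 8, cut into unit cubes.
n = 8, so n - 2 = 6
Cubes with 2 painted faces lie along the edges, excluding corners.
A cube has 12 edges; each contributes (n - 2) = 6 such cubes.
Count = 12 * 6 = 72
72 unit cubes


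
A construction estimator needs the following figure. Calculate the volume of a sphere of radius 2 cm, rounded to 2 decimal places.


Shape: sphere
Radius r = 2 cm
Formula: V = (4/3) * pi * r^3
r^3 = 8
(4/3) * 8 = 10.666667
V = 10.666667 * pi
V = 33.51
33.51 cm^3


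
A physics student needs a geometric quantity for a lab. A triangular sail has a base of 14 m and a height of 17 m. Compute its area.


Shape: triangle
Base b = 14 m, Height h = 17 m
Formula: A = (1/2) * b * h
A = 0.5 * 14 * 17
A = 0.5 * 238
A = 119
119 m^2


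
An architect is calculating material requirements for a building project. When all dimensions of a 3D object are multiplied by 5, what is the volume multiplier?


Linear scale factor k = 5
Rule: under a linear scaling by k, volumes scale by k^3.
k^3 = 5 * 5 * 5
k^3 = 25 * 5
k^3 = 125
Volume scales by a factor of 125.
125 (dimensionless)


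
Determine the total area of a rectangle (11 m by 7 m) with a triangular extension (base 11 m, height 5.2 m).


Composite shape: rectangle + triangle
Rectangle area = 11 * 7 = 77
Triangle area = 0.5 * 11 * 5.2 = 28.6
Total = 77 + 28.6
Total = 105.6
105.6 m^2


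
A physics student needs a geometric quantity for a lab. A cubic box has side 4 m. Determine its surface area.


Shape: cube
Side s = 4 m
A cube has 6 square faces.
Formula: SA = 6 * s^2
s^2 = 16
SA = 6 * 16
SA = 96
96 m^2


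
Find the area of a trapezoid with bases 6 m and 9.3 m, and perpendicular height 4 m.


Shape: trapezoid
Parallel sides a = 6 m, b = 9.3 m; Height h = 4 m
Formula: A = (a + b) * h / 2
a + b = 6 + 9.3 = 15.3
A = 15.3 * 4 / 2
A = 61.2 / 2
A = 30.6
30.6 m^2


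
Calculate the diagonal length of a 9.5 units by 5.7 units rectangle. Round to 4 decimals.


Shape: rectangle (diagonal via Pythagoras)
Sides: 9.5 units and 5.7 units
Formula: d = sqrt(l^2 + w^2)
l^2 = 90.25, w^2 = 32.49
l^2 + w^2 = 122.74
d = sqrt(122.74)
d = 11.0788
11.0788 units


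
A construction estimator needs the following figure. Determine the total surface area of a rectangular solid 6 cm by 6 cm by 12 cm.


Shape: rectangular prism
l = 6 cm, w = 6 cm, h = 12 cm
Formula: SA = 2(lw + lh + wh)
lw = 36, lh = 72, wh = 72
lw + lh + wh = 180
SA = 2 * 180
SA = 360
360 cm^2


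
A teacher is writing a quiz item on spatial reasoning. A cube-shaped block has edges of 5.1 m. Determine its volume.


Shape: cube
Side s = 5.1 m
Formula: V = s^3
V = 5.1 * 5.1 * 5.1
V = 26.01 * 5.1
V = 132.651
132.651 m^3


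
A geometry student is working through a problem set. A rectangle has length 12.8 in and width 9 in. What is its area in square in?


Shape: rectangle
Length l = 12.8 in, Width w = 9 in
Formula: A = l * w
A = 12.8 * 9
A = 115.2
115.2 in^2


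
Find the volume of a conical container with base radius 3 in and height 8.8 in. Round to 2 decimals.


Shape: cone
Radius r = 3 in, Height h = 8.8 in
Formula: V = (1/3) * pi * r^2 * h
r^2 = 9
pi * r^2 * h = pi * 9 * 8.8 = 79.2 * pi
V = 79.2 * pi / 3
V = 82.94
82.94 in^3


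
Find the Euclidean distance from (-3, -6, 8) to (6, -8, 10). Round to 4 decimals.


3D distance between two points
P1 = (-3, -6, 8), P2 = (6, -8, 10)
Formula: d = sqrt((x2-x1)^2 + (y2-y1)^2 + (z2-z1)^2)
dx = 6 - -3 = 9
dy = -8 - -6 = -2
dz = 10 - 8 = 2
dx^2 + dy^2 + dz^2 = 81 + 4 + 4 = 89
d = sqrt(89)
d = 9.434
9.434 units


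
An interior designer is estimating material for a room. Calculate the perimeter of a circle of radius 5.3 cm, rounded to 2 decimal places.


Shape: circle
Radius r = 5.3 cm
Formula: C = 2 * pi * r
C = 2 * pi * 5.3
C = 10.6 * pi
C = 33.3
33.3 cm


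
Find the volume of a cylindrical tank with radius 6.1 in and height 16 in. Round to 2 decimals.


Shape: cylinder
Radius r = 6.1 in, Height h = 16 in
Formula: V = pi * r^2 * h
r^2 = 37.21
V = pi * 37.21 * 16
V = 595.36 * pi
V = 1870.38
1870.38 in^3


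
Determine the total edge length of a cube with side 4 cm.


Shape: cube
Side s = 4 cm
A cube has 12 edges, all equal.
Formula: total edge length = 12 * s
Total = 12 * 4
Total = 48
48 cm


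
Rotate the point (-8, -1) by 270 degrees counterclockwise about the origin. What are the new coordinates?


Transformation: rotation about the origin
Original point: (-8, -1)
Rule for 270 deg counterclockwise: (x, y) -> (y, -x)
Apply: (-8, -1) -> (-1, 8)
(-1, 8)


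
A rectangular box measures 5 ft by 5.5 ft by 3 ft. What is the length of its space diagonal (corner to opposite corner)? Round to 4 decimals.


Shape: rectangular box (space diagonal)
l = 5 ft, w = 5.5 ft, h = 3 ft
Visualize: the diagonal of the base, then a right triangle with that diagonal and the height.
Formula: d = sqrt(l^2 + w^2 + h^2)
l^2 + w^2 + h^2 = 25 + 30.25 + 9 = 64.25
d = sqrt(64.25)
d = 8.0156
8.0156 ft


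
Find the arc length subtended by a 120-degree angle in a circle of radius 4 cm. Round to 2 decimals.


Shape: circular arc
Radius r = 4 cm, Angle = 120 degrees
Formula: L = (angle/360) * 2 * pi * r
2 * pi * r = 8 * pi
L = (120/360) * 8 * pi
L = 2.666667 * pi
L = 8.38
8.38 cm


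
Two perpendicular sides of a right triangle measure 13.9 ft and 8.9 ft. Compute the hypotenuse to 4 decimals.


Shape: right triangle
Legs a = 13.9 ft, b = 8.9 ft
Formula: c = sqrt(a^2 + b^2)
a^2 = 193.21, b^2 = 79.21
a^2 + b^2 = 272.42
c = sqrt(272.42)
c = 16.5052
16.5052 ft


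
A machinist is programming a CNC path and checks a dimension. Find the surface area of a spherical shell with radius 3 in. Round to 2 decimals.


Shape: sphere
Radius r = 3 in
Formula: SA = 4 * pi * r^2
r^2 = 9
SA = 4 * pi * 9
SA = 36 * pi
SA = 113.1
113.1 in^2


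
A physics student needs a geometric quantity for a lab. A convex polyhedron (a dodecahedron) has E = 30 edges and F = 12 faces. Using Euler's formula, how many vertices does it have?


Polyhedron: dodecahedron
Euler's formula for convex polyhedra: V - E + F = 2
Given: E = 30 edges and F = 12 faces
Solve for V:
V = 2 + E - F = 2 + 30 - 12 = 20
20 vertices
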